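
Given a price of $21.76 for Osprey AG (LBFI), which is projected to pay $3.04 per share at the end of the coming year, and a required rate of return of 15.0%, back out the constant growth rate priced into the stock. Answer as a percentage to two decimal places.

From P₀ = D₁/(r − g), the implied growth is g = r − D₁/P₀.
g = 0.15 − 3.04/21.76 = 0.15 − 0.13971 = 0.01029

1.03%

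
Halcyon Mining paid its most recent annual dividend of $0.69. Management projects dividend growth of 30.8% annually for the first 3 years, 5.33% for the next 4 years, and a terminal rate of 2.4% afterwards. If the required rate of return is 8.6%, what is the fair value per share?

Three-stage DDM. Project D₁…D_7; terminal Gordon value at t=7 with g = 0.024; discount at r = 0.086.
D_1 = 0.9025
D_2 = 1.1805
D_3 = 1.5441
D_4 = 1.6264
D_5 = 1.7131
D_6 = 1.8044
D_7 = 1.9006
TV_7 = 1.9462/(0.086−0.024) = 31.3898
P₀ = Σ Dₜ/(1+r)ᵗ + TV_7/(1+r)^7 = 25.1264

$25.13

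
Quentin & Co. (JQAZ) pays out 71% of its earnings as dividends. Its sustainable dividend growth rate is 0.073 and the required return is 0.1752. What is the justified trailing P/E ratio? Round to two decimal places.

7.45

Justified trailing P/E = b(1+g)/(r−g) = 0.71×(1+0.073)/(0.1752−0.073) = 7.4543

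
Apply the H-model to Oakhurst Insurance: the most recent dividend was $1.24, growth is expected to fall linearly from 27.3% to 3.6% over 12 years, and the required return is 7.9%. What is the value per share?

H-model: P₀ = D₀[(1+g_L) + H(g_S−g_L)]/(r−g_L), with H = 12/2 = 6.
P₀ = 1.24 × [(1+0.036) + 6×(0.273−0.036)] / (0.079−0.036)
   = 1.24 × 2.4580 / 0.043 = 70.8819

$70.88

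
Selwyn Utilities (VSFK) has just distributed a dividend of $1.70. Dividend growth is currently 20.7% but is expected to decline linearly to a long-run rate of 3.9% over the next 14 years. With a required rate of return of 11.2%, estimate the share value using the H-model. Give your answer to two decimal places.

H-model: P₀ = D₀[(1+g_L) + H(g_S−g_L)]/(r−g_L), with H = 14/2 = 7.
P₀ = 1.70 × [(1+0.039) + 7×(0.207−0.039)] / (0.112−0.039)
   = 1.70 × 2.2150 / 0.073 = 51.5822

$51.58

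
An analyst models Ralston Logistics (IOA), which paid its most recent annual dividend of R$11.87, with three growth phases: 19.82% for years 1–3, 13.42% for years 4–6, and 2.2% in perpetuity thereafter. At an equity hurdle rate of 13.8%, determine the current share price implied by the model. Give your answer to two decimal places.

Three-stage DDM. Project D₁…D_6; terminal Gordon value at t=6 with g = 0.022; discount at r = 0.138.
D_1 = 14.2226
D_2 = 17.0416
D_3 = 20.4192
D_4 = 23.1595
D_5 = 26.2675
D_6 = 29.7925
TV_6 = 30.4480/(0.138−0.022) = 262.4826
P₀ = Σ Dₜ/(1+r)ᵗ + TV_6/(1+r)^6 = 201.6508

R$201.65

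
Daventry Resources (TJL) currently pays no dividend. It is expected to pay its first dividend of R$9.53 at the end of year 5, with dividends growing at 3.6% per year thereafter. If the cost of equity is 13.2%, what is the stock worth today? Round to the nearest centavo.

R$60.46

Deferred-dividend DDM. At t=4 the remaining stream is a growing perpetuity with first payment D_5 = 9.53.
V_4 = D_5/(r−g) = 9.53/(0.132−0.036) = 99.2708
P₀ = V_4/(1+r)^4 = 99.2708/(1+0.132)^4 = 60.4555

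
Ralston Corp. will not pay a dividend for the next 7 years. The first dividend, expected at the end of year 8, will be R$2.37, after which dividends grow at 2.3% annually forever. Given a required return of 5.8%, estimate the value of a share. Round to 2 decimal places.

R$45.63

Deferred-dividend DDM. At t=7 the remaining stream is a growing perpetuity with first payment D_8 = 2.37.
V_7 = D_8/(r−g) = 2.37/(0.058−0.023) = 67.7143
P₀ = V_7/(1+r)^7 = 67.7143/(1+0.058)^7 = 45.6332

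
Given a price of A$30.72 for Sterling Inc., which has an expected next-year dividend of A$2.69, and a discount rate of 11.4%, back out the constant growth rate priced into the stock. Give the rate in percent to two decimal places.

From P₀ = D₁/(r − g), the implied growth is g = r − D₁/P₀.
g = 0.114 − 2.69/30.72 = 0.114 − 0.08757 = 0.02643

2.64%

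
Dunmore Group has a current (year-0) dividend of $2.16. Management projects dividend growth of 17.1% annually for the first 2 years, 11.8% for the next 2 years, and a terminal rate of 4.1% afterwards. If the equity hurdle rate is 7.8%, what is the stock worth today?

Three-stage DDM. Project D₁…D_4; terminal Gordon value at t=4 with g = 0.041; discount at r = 0.078.
D_1 = 2.5294
D_2 = 2.9619
D_3 = 3.3114
D_4 = 3.7021
TV_4 = 3.8539/(0.078−0.041) = 104.1598
P₀ = Σ Dₜ/(1+r)ᵗ + TV_4/(1+r)^4 = 87.4102

$87.41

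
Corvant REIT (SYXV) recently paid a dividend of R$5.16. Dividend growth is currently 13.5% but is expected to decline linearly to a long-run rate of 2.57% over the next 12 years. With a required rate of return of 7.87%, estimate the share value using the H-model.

R$163.71

H-model: P₀ = D₀[(1+g_L) + H(g_S−g_L)]/(r−g_L), with H = 12/2 = 6.
P₀ = 5.16 × [(1+0.0257) + 6×(0.135−0.0257)] / (0.0787−0.0257)
   = 5.16 × 1.6815 / 0.053 = 163.7083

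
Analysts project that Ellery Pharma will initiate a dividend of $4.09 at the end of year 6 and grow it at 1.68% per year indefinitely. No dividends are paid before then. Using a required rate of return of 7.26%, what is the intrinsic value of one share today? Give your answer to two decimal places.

$51.63

Deferred-dividend DDM. At t=5 the remaining stream is a growing perpetuity with first payment D_6 = 4.09.
V_5 = D_6/(r−g) = 4.09/(0.0726−0.0168) = 73.2975
P₀ = V_5/(1+r)^5 = 73.2975/(1+0.0726)^5 = 51.6298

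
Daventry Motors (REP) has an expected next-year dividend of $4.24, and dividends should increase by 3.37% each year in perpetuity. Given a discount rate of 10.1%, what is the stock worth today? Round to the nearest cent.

$63.00

Gordon growth model: P₀ = D₁/(r − g), with D₁ = 4.24 given directly.
P₀ = 4.2400 / (0.101 − 0.0337) = 4.2400 / 0.0673 = 63.0015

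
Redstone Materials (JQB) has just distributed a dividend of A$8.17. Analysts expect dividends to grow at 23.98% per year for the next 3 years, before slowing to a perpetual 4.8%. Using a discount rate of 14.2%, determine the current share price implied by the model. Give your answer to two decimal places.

A$145.50

Two-stage DDM. Project D₁…D_3 at 0.2398, terminal growth 0.048, discount at r = 0.142.
D_1 = 10.1292
D_2 = 12.5581
D_3 = 15.5696
Terminal value at t=3: TV = D_4/(r−g) = 16.3169/(0.142−0.048) = 173.5843
P₀ = 10.1292/(1+0.142)^1 + 12.5581/(1+0.142)^2 + 15.5696/(1+0.142)^3 + 173.5843/(1+0.142)^3 = 145.5028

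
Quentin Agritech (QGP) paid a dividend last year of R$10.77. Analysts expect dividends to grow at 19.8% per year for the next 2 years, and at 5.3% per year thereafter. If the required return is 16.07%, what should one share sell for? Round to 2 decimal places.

R$134.77

Two-stage DDM. Project D₁…D_2 at 0.198, terminal growth 0.053, discount at r = 0.1607.
D_1 = 12.9025
D_2 = 15.4571
Terminal value at t=2: TV = D_3/(r−g) = 16.2764/(0.1607−0.053) = 151.1270
P₀ = 12.9025/(1+0.1607)^1 + 15.4571/(1+0.1607)^2 + 151.1270/(1+0.1607)^2 = 134.7660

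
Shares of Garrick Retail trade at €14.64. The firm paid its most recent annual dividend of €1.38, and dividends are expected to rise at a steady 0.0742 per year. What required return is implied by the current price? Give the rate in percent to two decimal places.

17.55%

Rearranging the constant-growth DDM: r = D₁/P₀ + g.
D₁ = 1.38 × (1 + 0.0742) = 1.4824.
r = 1.4824 / 14.64 + 0.0742 = 0.10126 + 0.0742 = 0.17546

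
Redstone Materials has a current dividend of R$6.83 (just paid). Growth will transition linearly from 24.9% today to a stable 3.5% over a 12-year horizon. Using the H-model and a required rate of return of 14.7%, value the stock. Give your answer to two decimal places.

R$141.42

H-model: P₀ = D₀[(1+g_L) + H(g_S−g_L)]/(r−g_L), with H = 12/2 = 6.
P₀ = 6.83 × [(1+0.035) + 6×(0.249−0.035)] / (0.147−0.035)
   = 6.83 × 2.3190 / 0.112 = 141.4176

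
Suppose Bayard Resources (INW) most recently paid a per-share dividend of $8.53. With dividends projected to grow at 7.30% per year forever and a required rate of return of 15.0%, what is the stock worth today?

Gordon growth model: P₀ = D₁/(r − g). D₁ = 8.53 × (1 + 0.073) = 9.1527.
P₀ = 9.1527 / (0.15 − 0.073) = 9.1527 / 0.077 = 118.8661

$118.87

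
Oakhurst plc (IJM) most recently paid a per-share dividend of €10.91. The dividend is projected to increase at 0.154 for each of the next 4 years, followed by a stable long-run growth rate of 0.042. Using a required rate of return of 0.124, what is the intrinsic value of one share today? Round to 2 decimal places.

€200.67

Two-stage DDM. Project D₁…D_4 at 0.154, terminal growth 0.042, discount at r = 0.124.
D_1 = 12.5901
D_2 = 14.5290
D_3 = 16.7665
D_4 = 19.3485
Terminal value at t=4: TV = D_5/(r−g) = 20.1612/(0.124−0.042) = 245.8679
P₀ = 12.5901/(1+0.124)^1 + 14.5290/(1+0.124)^2 + 16.7665/(1+0.124)^3 + 19.3485/(1+0.124)^4 + 245.8679/(1+0.124)^4 = 200.6718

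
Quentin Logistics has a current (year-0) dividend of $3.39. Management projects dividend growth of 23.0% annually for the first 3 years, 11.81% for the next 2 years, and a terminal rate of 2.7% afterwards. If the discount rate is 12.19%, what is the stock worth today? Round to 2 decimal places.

$69.17

Three-stage DDM. Project D₁…D_5; terminal Gordon value at t=5 with g = 0.027; discount at r = 0.1219.
D_1 = 4.1697
D_2 = 5.1287
D_3 = 6.3083
D_4 = 7.0534
D_5 = 7.8864
TV_5 = 8.0993/(0.1219−0.027) = 85.3455
P₀ = Σ Dₜ/(1+r)ᵗ + TV_5/(1+r)^5 = 69.1668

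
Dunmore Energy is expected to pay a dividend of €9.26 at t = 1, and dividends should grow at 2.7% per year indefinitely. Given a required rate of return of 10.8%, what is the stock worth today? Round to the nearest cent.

€114.32

Gordon growth model: P₀ = D₁/(r − g), with D₁ = 9.26 given directly.
P₀ = 9.2600 / (0.108 − 0.027) = 9.2600 / 0.081 = 114.3210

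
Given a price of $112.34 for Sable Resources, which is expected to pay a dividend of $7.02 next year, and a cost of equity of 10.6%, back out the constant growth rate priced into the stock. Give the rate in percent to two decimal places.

From P₀ = D₁/(r − g), the implied growth is g = r − D₁/P₀.
g = 0.106 − 7.02/112.34 = 0.106 − 0.06249 = 0.04351

4.35%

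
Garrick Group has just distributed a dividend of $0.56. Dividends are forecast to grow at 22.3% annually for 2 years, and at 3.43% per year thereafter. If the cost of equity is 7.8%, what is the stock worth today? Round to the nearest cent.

Two-stage DDM. Project D₁…D_2 at 0.223, terminal growth 0.0343, discount at r = 0.078.
D_1 = 0.6849
D_2 = 0.8376
Terminal value at t=2: TV = D_3/(r−g) = 0.8663/(0.078−0.0343) = 19.8247
P₀ = 0.6849/(1+0.078)^1 + 0.8376/(1+0.078)^2 + 19.8247/(1+0.078)^2 = 18.4157

$18.42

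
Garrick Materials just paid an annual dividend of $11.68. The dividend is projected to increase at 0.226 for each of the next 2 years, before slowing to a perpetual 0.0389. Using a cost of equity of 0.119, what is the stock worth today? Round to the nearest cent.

$208.66

Two-stage DDM. Project D₁…D_2 at 0.226, terminal growth 0.0389, discount at r = 0.119.
D_1 = 14.3197
D_2 = 17.5559
Terminal value at t=2: TV = D_3/(r−g) = 18.2389/(0.119−0.0389) = 227.7010
P₀ = 14.3197/(1+0.119)^1 + 17.5559/(1+0.119)^2 + 227.7010/(1+0.119)^2 = 208.6638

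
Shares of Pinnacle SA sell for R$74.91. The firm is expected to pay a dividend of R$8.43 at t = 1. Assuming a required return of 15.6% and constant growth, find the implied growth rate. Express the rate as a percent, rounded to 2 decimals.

From P₀ = D₁/(r − g), the implied growth is g = r − D₁/P₀.
g = 0.156 − 8.43/74.91 = 0.156 − 0.11254 = 0.04346

4.35%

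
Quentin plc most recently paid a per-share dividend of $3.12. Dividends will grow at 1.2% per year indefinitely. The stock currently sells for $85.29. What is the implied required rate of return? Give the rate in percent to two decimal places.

Rearranging the constant-growth DDM: r = D₁/P₀ + g.
D₁ = 3.12 × (1 + 0.012) = 3.1574.
r = 3.1574 / 85.29 + 0.012 = 0.03702 + 0.012 = 0.04902

4.90%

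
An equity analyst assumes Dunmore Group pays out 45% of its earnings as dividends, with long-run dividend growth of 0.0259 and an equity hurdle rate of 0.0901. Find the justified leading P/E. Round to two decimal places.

Justified leading P/E = b/(r−g) = 0.45/(0.0901−0.0259) = 7.0093

7.01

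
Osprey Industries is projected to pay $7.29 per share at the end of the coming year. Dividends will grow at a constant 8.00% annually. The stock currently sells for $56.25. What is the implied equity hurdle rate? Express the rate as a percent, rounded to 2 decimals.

Rearranging the constant-growth DDM: r = D₁/P₀ + g.
r = 7.2900 / 56.25 + 0.08 = 0.12960 + 0.08 = 0.20960

20.96%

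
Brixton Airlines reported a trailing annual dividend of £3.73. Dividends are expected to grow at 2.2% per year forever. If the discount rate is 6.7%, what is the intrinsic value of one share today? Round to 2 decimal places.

Gordon growth model: P₀ = D₁/(r − g). D₁ = 3.73 × (1 + 0.022) = 3.8121.
P₀ = 3.8121 / (0.067 − 0.022) = 3.8121 / 0.045 = 84.7124

£84.71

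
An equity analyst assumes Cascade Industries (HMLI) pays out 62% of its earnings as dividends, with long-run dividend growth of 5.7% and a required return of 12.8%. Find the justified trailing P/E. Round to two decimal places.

Justified trailing P/E = b(1+g)/(r−g) = 0.62×(1+0.057)/(0.128−0.057) = 9.2301

9.23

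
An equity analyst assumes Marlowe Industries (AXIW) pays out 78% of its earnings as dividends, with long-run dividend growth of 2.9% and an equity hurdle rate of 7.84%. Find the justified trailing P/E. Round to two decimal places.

Justified trailing P/E = b(1+g)/(r−g) = 0.78×(1+0.029)/(0.0784−0.029) = 16.2474

16.25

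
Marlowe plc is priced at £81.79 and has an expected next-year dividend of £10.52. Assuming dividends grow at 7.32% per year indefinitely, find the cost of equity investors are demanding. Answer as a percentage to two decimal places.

Rearranging the constant-growth DDM: r = D₁/P₀ + g.
r = 10.5200 / 81.79 + 0.0732 = 0.12862 + 0.0732 = 0.20182

20.18%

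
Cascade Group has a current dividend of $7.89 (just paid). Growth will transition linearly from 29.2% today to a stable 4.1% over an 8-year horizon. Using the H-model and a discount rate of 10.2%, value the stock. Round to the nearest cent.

H-model: P₀ = D₀[(1+g_L) + H(g_S−g_L)]/(r−g_L), with H = 8/2 = 4.
P₀ = 7.89 × [(1+0.041) + 4×(0.292−0.041)] / (0.102−0.041)
   = 7.89 × 2.0450 / 0.061 = 264.5090

$264.51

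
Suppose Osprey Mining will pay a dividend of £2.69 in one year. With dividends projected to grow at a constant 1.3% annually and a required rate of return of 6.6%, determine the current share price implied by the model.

£50.75

Gordon growth model: P₀ = D₁/(r − g), with D₁ = 2.69 given directly.
P₀ = 2.6900 / (0.066 − 0.013) = 2.6900 / 0.053 = 50.7547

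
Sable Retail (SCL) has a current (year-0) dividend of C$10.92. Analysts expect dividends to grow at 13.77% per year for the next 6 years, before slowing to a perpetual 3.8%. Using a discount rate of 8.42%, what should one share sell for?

Two-stage DDM. Project D₁…D_6 at 0.1377, terminal growth 0.038, discount at r = 0.0842.
D_1 = 12.4237
D_2 = 14.1344
D_3 = 16.0807
D_4 = 18.2951
D_5 = 20.8143
D_6 = 23.6804
Terminal value at t=6: TV = D_7/(r−g) = 24.5803/(0.0842−0.038) = 532.0403
P₀ = 12.4237/(1+0.0842)^1 + 14.1344/(1+0.0842)^2 + 16.0807/(1+0.0842)^3 + 18.2951/(1+0.0842)^4 + 20.8143/(1+0.0842)^5 + 23.6804/(1+0.0842)^6 + 532.0403/(1+0.0842)^6 = 405.3717

C$405.37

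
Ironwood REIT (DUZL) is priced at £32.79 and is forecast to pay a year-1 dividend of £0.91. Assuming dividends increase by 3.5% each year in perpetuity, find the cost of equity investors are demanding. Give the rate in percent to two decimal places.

Rearranging the constant-growth DDM: r = D₁/P₀ + g.
r = 0.9100 / 32.79 + 0.035 = 0.02775 + 0.035 = 0.06275

6.28%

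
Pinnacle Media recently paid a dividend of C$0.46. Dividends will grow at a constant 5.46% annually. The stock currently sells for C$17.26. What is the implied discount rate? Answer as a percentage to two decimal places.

Rearranging the constant-growth DDM: r = D₁/P₀ + g.
D₁ = 0.46 × (1 + 0.0546) = 0.4851.
r = 0.4851 / 17.26 + 0.0546 = 0.02811 + 0.0546 = 0.08271

8.27%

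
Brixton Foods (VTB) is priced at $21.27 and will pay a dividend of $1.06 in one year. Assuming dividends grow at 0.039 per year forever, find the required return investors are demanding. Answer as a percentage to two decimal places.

Rearranging the constant-growth DDM: r = D₁/P₀ + g.
r = 1.0600 / 21.27 + 0.039 = 0.04984 + 0.039 = 0.08884

8.88%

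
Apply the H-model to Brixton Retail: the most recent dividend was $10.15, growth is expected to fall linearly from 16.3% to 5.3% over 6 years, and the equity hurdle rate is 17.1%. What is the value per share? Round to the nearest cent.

H-model: P₀ = D₀[(1+g_L) + H(g_S−g_L)]/(r−g_L), with H = 6/2 = 3.
P₀ = 10.15 × [(1+0.053) + 3×(0.163−0.053)] / (0.171−0.053)
   = 10.15 × 1.3830 / 0.118 = 118.9614

$118.96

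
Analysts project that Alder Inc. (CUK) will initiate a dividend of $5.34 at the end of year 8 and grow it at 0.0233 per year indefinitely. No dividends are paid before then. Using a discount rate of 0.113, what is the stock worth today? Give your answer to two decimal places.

$28.14

Deferred-dividend DDM. At t=7 the remaining stream is a growing perpetuity with first payment D_8 = 5.34.
V_7 = D_8/(r−g) = 5.34/(0.113−0.0233) = 59.5318
P₀ = V_7/(1+r)^7 = 59.5318/(1+0.113)^7 = 28.1373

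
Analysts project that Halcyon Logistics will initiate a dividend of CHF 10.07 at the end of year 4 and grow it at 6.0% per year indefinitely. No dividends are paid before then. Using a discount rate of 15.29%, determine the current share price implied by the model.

CHF 70.74

Deferred-dividend DDM. At t=3 the remaining stream is a growing perpetuity with first payment D_4 = 10.07.
V_3 = D_4/(r−g) = 10.07/(0.1529−0.06) = 108.3961
P₀ = V_3/(1+r)^3 = 108.3961/(1+0.1529)^3 = 70.7357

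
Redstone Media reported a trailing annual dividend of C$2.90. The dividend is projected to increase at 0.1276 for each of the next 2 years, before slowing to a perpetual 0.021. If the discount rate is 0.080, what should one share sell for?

C$60.90

Two-stage DDM. Project D₁…D_2 at 0.1276, terminal growth 0.021, discount at r = 0.08.
D_1 = 3.2700
D_2 = 3.6873
Terminal value at t=2: TV = D_3/(r−g) = 3.7647/(0.08−0.021) = 63.8090
P₀ = 3.2700/(1+0.08)^1 + 3.6873/(1+0.08)^2 + 63.8090/(1+0.08)^2 = 60.8950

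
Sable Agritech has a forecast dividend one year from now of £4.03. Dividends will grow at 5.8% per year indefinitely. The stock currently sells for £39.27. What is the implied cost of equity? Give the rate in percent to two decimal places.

Rearranging the constant-growth DDM: r = D₁/P₀ + g.
r = 4.0300 / 39.27 + 0.058 = 0.10262 + 0.058 = 0.16062

16.06%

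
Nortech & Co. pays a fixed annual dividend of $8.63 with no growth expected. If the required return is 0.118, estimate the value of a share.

Zero-growth DDM (perpetuity): P₀ = D/r = 8.63 / 0.118 = 73.1356

$73.14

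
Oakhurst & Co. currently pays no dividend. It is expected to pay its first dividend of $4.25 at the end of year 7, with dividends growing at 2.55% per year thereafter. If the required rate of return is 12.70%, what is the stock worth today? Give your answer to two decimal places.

$20.44

Deferred-dividend DDM. At t=6 the remaining stream is a growing perpetuity with first payment D_7 = 4.25.
V_6 = D_7/(r−g) = 4.25/(0.127−0.0255) = 41.8719
P₀ = V_6/(1+r)^6 = 41.8719/(1+0.127)^6 = 20.4352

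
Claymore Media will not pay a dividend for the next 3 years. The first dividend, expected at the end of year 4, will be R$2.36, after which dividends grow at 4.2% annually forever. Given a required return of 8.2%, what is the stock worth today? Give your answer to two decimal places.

R$46.58

Deferred-dividend DDM. At t=3 the remaining stream is a growing perpetuity with first payment D_4 = 2.36.
V_3 = D_4/(r−g) = 2.36/(0.082−0.042) = 59.0000
P₀ = V_3/(1+r)^3 = 59.0000/(1+0.082)^3 = 46.5769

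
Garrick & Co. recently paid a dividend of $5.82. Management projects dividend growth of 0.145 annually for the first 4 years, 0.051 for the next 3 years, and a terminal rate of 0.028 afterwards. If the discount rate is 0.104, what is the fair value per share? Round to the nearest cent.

$122.43

Three-stage DDM. Project D₁…D_7; terminal Gordon value at t=7 with g = 0.028; discount at r = 0.104.
D_1 = 6.6639
D_2 = 7.6302
D_3 = 8.7365
D_4 = 10.0033
D_5 = 10.5135
D_6 = 11.0497
D_7 = 11.6132
TV_7 = 11.9384/(0.104−0.028) = 157.0842
P₀ = Σ Dₜ/(1+r)ᵗ + TV_7/(1+r)^7 = 122.4334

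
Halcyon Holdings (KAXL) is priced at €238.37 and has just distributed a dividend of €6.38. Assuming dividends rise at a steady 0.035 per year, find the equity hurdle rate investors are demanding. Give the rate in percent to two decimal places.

6.27%

Rearranging the constant-growth DDM: r = D₁/P₀ + g.
D₁ = 6.38 × (1 + 0.035) = 6.6033.
r = 6.6033 / 238.37 + 0.035 = 0.02770 + 0.035 = 0.06270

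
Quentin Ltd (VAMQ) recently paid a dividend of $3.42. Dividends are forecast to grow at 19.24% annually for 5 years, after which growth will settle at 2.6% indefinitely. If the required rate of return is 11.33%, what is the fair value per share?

$77.76

Two-stage DDM. Project D₁…D_5 at 0.1924, terminal growth 0.026, discount at r = 0.1133.
D_1 = 4.0780
D_2 = 4.8626
D_3 = 5.7982
D_4 = 6.9138
D_5 = 8.2440
Terminal value at t=5: TV = D_6/(r−g) = 8.4583/(0.1133−0.026) = 96.8878
P₀ = 4.0780/(1+0.1133)^1 + 4.8626/(1+0.1133)^2 + 5.7982/(1+0.1133)^3 + 6.9138/(1+0.1133)^4 + 8.2440/(1+0.1133)^5 + 96.8878/(1+0.1133)^5 = 77.7601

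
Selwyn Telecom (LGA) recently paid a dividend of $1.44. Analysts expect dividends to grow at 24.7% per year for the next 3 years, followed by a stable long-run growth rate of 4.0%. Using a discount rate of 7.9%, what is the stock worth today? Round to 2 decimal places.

$65.08

Two-stage DDM. Project D₁…D_3 at 0.247, terminal growth 0.04, discount at r = 0.079.
D_1 = 1.7957
D_2 = 2.2392
D_3 = 2.7923
Terminal value at t=3: TV = D_4/(r−g) = 2.9040/(0.079−0.04) = 74.4613
P₀ = 1.7957/(1+0.079)^1 + 2.2392/(1+0.079)^2 + 2.7923/(1+0.079)^3 + 74.4613/(1+0.079)^3 = 65.0846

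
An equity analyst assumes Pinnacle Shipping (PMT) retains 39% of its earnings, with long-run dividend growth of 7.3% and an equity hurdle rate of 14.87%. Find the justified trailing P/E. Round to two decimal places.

Payout ratio b = 1 − 0.39 = 0.61.
Justified trailing P/E = b(1+g)/(r−g) = 0.61×(1+0.073)/(0.1487−0.073) = 8.6464

8.65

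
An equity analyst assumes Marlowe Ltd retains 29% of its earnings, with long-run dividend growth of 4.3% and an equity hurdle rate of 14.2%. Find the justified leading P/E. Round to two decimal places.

7.17

Payout ratio b = 1 − 0.29 = 0.71.
Justified leading P/E = b/(r−g) = 0.71/(0.142−0.043) = 7.1717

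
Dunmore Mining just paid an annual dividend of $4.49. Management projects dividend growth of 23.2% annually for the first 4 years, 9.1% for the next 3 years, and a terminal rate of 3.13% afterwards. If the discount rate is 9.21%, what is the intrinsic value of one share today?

Three-stage DDM. Project D₁…D_7; terminal Gordon value at t=7 with g = 0.0313; discount at r = 0.0921.
D_1 = 5.5317
D_2 = 6.8150
D_3 = 8.3961
D_4 = 10.3440
D_5 = 11.2853
D_6 = 12.3123
D_7 = 13.4327
TV_7 = 13.8531/(0.0921−0.0313) = 227.8478
P₀ = Σ Dₜ/(1+r)ᵗ + TV_7/(1+r)^7 = 169.2409

$169.24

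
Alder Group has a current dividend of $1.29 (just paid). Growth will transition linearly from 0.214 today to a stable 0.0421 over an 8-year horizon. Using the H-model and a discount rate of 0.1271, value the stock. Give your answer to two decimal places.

$26.25

H-model: P₀ = D₀[(1+g_L) + H(g_S−g_L)]/(r−g_L), with H = 8/2 = 4.
P₀ = 1.29 × [(1+0.0421) + 4×(0.214−0.0421)] / (0.1271−0.0421)
   = 1.29 × 1.7297 / 0.085 = 26.2507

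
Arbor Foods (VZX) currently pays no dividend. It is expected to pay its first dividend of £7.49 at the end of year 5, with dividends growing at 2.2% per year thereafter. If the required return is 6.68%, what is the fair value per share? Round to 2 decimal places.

£129.08

Deferred-dividend DDM. At t=4 the remaining stream is a growing perpetuity with first payment D_5 = 7.49.
V_4 = D_5/(r−g) = 7.49/(0.0668−0.022) = 167.1875
P₀ = V_4/(1+r)^4 = 167.1875/(1+0.0668)^4 = 129.0838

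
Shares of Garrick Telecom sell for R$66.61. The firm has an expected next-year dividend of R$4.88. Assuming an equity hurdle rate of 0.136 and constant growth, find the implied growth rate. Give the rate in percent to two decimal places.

6.27%

From P₀ = D₁/(r − g), the implied growth is g = r − D₁/P₀.
g = 0.136 − 4.88/66.61 = 0.136 − 0.07326 = 0.06274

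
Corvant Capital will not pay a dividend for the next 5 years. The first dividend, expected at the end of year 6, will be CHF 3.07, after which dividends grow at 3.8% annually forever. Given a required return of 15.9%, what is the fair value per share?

Deferred-dividend DDM. At t=5 the remaining stream is a growing perpetuity with first payment D_6 = 3.07.
V_5 = D_6/(r−g) = 3.07/(0.159−0.038) = 25.3719
P₀ = V_5/(1+r)^5 = 25.3719/(1+0.159)^5 = 12.1321

CHF 12.13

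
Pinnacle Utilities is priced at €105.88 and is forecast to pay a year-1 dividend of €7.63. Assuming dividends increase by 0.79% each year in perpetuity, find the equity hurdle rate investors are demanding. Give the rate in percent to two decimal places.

8.00%

Rearranging the constant-growth DDM: r = D₁/P₀ + g.
r = 7.6300 / 105.88 + 0.0079 = 0.07206 + 0.0079 = 0.07996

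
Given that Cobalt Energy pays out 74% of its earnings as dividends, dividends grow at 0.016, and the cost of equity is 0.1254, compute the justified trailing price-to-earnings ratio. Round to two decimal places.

6.87

Justified trailing P/E = b(1+g)/(r−g) = 0.74×(1+0.016)/(0.1254−0.016) = 6.8724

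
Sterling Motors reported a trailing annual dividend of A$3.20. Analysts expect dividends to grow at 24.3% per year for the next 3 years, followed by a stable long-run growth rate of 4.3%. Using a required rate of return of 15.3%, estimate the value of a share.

A$49.19

Two-stage DDM. Project D₁…D_3 at 0.243, terminal growth 0.043, discount at r = 0.153.
D_1 = 3.9776
D_2 = 4.9442
D_3 = 6.1456
Terminal value at t=3: TV = D_4/(r−g) = 6.4098/(0.153−0.043) = 58.2713
P₀ = 3.9776/(1+0.153)^1 + 4.9442/(1+0.153)^2 + 6.1456/(1+0.153)^3 + 58.2713/(1+0.153)^3 = 49.1943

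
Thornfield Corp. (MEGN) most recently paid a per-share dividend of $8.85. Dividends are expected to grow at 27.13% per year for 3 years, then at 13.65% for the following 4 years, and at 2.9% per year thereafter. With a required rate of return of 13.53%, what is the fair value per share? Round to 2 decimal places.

Three-stage DDM. Project D₁…D_7; terminal Gordon value at t=7 with g = 0.029; discount at r = 0.1353.
D_1 = 11.2510
D_2 = 14.3034
D_3 = 18.1839
D_4 = 20.6660
D_5 = 23.4869
D_6 = 26.6929
D_7 = 30.3365
TV_7 = 31.2162/(0.1353−0.029) = 293.6617
P₀ = Σ Dₜ/(1+r)ᵗ + TV_7/(1+r)^7 = 204.0741

$204.07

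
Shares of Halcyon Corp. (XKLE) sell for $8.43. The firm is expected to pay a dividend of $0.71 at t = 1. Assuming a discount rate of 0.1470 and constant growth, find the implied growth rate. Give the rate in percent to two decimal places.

From P₀ = D₁/(r − g), the implied growth is g = r − D₁/P₀.
g = 0.147 − 0.71/8.43 = 0.147 − 0.08422 = 0.06278

6.28%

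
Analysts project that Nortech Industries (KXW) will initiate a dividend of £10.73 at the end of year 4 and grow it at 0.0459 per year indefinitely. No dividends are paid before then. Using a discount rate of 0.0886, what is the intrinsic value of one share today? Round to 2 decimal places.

Deferred-dividend DDM. At t=3 the remaining stream is a growing perpetuity with first payment D_4 = 10.73.
V_3 = D_4/(r−g) = 10.73/(0.0886−0.0459) = 251.2881
P₀ = V_3/(1+r)^3 = 251.2881/(1+0.0886)^3 = 194.7901

£194.79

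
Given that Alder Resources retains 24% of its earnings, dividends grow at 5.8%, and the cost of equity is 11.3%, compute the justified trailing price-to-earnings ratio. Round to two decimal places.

Payout ratio b = 1 − 0.24 = 0.76.
Justified trailing P/E = b(1+g)/(r−g) = 0.76×(1+0.058)/(0.113−0.058) = 14.6196

14.62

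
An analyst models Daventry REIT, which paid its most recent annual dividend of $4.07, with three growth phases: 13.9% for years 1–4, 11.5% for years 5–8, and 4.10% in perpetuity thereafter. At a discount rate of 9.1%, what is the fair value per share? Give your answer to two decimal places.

$148.40

Three-stage DDM. Project D₁…D_8; terminal Gordon value at t=8 with g = 0.041; discount at r = 0.091.
D_1 = 4.6357
D_2 = 5.2801
D_3 = 6.0140
D_4 = 6.8500
D_5 = 7.6377
D_6 = 8.5161
D_7 = 9.4954
D_8 = 10.5874
TV_8 = 11.0215/(0.091−0.041) = 220.4294
P₀ = Σ Dₜ/(1+r)ᵗ + TV_8/(1+r)^8 = 148.3956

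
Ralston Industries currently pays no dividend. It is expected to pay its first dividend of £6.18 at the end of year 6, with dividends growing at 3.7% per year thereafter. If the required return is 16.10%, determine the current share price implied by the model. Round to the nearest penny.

£23.63

Deferred-dividend DDM. At t=5 the remaining stream is a growing perpetuity with first payment D_6 = 6.18.
V_5 = D_6/(r−g) = 6.18/(0.161−0.037) = 49.8387
P₀ = V_5/(1+r)^5 = 49.8387/(1+0.161)^5 = 23.6268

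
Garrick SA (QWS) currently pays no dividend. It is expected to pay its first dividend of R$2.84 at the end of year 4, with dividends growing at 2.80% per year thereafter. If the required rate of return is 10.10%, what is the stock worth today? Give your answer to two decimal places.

Deferred-dividend DDM. At t=3 the remaining stream is a growing perpetuity with first payment D_4 = 2.84.
V_3 = D_4/(r−g) = 2.84/(0.101−0.028) = 38.9041
P₀ = V_3/(1+r)^3 = 38.9041/(1+0.101)^3 = 29.1497

R$29.15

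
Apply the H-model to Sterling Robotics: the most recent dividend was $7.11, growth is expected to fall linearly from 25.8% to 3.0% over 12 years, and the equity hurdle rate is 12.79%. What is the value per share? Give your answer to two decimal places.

H-model: P₀ = D₀[(1+g_L) + H(g_S−g_L)]/(r−g_L), with H = 12/2 = 6.
P₀ = 7.11 × [(1+0.03) + 6×(0.258−0.03)] / (0.1279−0.03)
   = 7.11 × 2.3980 / 0.0979 = 174.1551

$174.16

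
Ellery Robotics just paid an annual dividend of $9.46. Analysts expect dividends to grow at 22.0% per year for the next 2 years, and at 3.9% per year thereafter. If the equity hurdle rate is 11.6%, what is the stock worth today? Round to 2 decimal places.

$174.20

Two-stage DDM. Project D₁…D_2 at 0.22, terminal growth 0.039, discount at r = 0.116.
D_1 = 11.5412
D_2 = 14.0803
Terminal value at t=2: TV = D_3/(r−g) = 14.6294/(0.116−0.039) = 189.9921
P₀ = 11.5412/(1+0.116)^1 + 14.0803/(1+0.116)^2 + 189.9921/(1+0.116)^2 = 174.1951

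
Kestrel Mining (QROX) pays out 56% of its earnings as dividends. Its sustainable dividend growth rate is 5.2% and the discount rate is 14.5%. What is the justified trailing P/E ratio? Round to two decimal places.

Justified trailing P/E = b(1+g)/(r−g) = 0.56×(1+0.052)/(0.145−0.052) = 6.3346

6.33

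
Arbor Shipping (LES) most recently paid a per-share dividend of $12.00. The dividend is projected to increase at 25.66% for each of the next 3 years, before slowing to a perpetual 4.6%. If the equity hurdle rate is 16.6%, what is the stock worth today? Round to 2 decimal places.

Two-stage DDM. Project D₁…D_3 at 0.2566, terminal growth 0.046, discount at r = 0.166.
D_1 = 15.0792
D_2 = 18.9485
D_3 = 23.8107
Terminal value at t=3: TV = D_4/(r−g) = 24.9060/(0.166−0.046) = 207.5501
P₀ = 15.0792/(1+0.166)^1 + 18.9485/(1+0.166)^2 + 23.8107/(1+0.166)^3 + 207.5501/(1+0.166)^3 = 172.8163

$172.82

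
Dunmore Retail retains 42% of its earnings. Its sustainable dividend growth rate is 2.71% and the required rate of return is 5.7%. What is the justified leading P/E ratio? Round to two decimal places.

Payout ratio b = 1 − 0.42 = 0.58.
Justified leading P/E = b/(r−g) = 0.58/(0.057−0.0271) = 19.3980

19.40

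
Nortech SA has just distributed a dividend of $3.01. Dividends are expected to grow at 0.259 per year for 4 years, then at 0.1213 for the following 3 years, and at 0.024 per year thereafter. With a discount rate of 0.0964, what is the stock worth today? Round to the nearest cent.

$112.82

Three-stage DDM. Project D₁…D_7; terminal Gordon value at t=7 with g = 0.024; discount at r = 0.0964.
D_1 = 3.7896
D_2 = 4.7711
D_3 = 6.0068
D_4 = 7.5626
D_5 = 8.4799
D_6 = 9.5085
D_7 = 10.6619
TV_7 = 10.9178/(0.0964−0.024) = 150.7982
P₀ = Σ Dₜ/(1+r)ᵗ + TV_7/(1+r)^7 = 112.8206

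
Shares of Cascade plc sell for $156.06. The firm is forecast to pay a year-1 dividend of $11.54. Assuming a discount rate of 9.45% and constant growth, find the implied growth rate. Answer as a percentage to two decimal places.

From P₀ = D₁/(r − g), the implied growth is g = r − D₁/P₀.
g = 0.0945 − 11.54/156.06 = 0.0945 − 0.07395 = 0.02055

2.06%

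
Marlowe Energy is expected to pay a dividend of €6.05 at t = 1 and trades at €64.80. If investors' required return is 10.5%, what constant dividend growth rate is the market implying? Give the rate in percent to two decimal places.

From P₀ = D₁/(r − g), the implied growth is g = r − D₁/P₀.
g = 0.105 − 6.05/64.80 = 0.105 − 0.09336 = 0.01164

1.16%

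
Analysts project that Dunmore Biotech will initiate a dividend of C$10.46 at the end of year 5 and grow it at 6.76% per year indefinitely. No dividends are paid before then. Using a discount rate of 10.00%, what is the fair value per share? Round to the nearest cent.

Deferred-dividend DDM. At t=4 the remaining stream is a growing perpetuity with first payment D_5 = 10.46.
V_4 = D_5/(r−g) = 10.46/(0.1−0.0676) = 322.8395
P₀ = V_4/(1+r)^4 = 322.8395/(1+0.1)^4 = 220.5037

C$220.50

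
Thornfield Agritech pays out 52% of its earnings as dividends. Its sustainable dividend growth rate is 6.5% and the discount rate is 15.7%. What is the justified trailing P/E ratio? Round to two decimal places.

6.02

Justified trailing P/E = b(1+g)/(r−g) = 0.52×(1+0.065)/(0.157−0.065) = 6.0196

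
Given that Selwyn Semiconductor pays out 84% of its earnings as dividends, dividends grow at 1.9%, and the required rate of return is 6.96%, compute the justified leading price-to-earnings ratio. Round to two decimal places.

Justified leading P/E = b/(r−g) = 0.84/(0.0696−0.019) = 16.6008

16.60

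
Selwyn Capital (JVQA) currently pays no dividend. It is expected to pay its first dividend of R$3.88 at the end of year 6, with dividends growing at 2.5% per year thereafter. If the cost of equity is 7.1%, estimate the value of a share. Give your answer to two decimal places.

R$59.86

Deferred-dividend DDM. At t=5 the remaining stream is a growing perpetuity with first payment D_6 = 3.88.
V_5 = D_6/(r−g) = 3.88/(0.071−0.025) = 84.3478
P₀ = V_5/(1+r)^5 = 84.3478/(1+0.071)^5 = 59.8586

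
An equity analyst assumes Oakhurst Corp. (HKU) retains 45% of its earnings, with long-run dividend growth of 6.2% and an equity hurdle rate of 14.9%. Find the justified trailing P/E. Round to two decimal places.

Payout ratio b = 1 − 0.45 = 0.55.
Justified trailing P/E = b(1+g)/(r−g) = 0.55×(1+0.062)/(0.149−0.062) = 6.7138

6.71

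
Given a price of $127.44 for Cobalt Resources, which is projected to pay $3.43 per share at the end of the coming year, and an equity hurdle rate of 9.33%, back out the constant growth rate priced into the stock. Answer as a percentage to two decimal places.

From P₀ = D₁/(r − g), the implied growth is g = r − D₁/P₀.
g = 0.0933 − 3.43/127.44 = 0.0933 − 0.02691 = 0.06639

6.64%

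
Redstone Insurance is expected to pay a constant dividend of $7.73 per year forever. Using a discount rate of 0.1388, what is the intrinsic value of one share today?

$55.69

Zero-growth DDM (perpetuity): P₀ = D/r = 7.73 / 0.1388 = 55.6916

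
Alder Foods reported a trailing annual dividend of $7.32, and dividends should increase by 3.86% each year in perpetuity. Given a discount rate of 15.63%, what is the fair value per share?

Gordon growth model: P₀ = D₁/(r − g). D₁ = 7.32 × (1 + 0.0386) = 7.6026.
P₀ = 7.6026 / (0.1563 − 0.0386) = 7.6026 / 0.1177 = 64.5926

$64.59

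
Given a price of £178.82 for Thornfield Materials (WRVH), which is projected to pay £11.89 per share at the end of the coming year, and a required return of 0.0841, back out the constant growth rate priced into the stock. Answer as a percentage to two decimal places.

1.76%

From P₀ = D₁/(r − g), the implied growth is g = r − D₁/P₀.
g = 0.0841 − 11.89/178.82 = 0.0841 − 0.06649 = 0.01761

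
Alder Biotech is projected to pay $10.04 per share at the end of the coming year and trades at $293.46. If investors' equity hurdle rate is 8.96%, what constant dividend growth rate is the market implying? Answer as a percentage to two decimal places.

5.54%

From P₀ = D₁/(r − g), the implied growth is g = r − D₁/P₀.
g = 0.0896 − 10.04/293.46 = 0.0896 − 0.03421 = 0.05539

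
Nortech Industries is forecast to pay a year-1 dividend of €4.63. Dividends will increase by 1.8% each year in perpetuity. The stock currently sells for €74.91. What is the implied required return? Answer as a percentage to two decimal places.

Rearranging the constant-growth DDM: r = D₁/P₀ + g.
r = 4.6300 / 74.91 + 0.018 = 0.06181 + 0.018 = 0.07981

7.98%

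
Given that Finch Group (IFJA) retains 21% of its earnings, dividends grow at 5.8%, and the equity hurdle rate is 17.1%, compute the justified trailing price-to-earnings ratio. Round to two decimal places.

Payout ratio b = 1 − 0.21 = 0.79.
Justified trailing P/E = b(1+g)/(r−g) = 0.79×(1+0.058)/(0.171−0.058) = 7.3966

7.40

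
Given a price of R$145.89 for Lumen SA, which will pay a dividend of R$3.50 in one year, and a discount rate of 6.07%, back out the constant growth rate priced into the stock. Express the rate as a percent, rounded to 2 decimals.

3.67%

From P₀ = D₁/(r − g), the implied growth is g = r − D₁/P₀.
g = 0.0607 − 3.50/145.89 = 0.0607 − 0.02399 = 0.03671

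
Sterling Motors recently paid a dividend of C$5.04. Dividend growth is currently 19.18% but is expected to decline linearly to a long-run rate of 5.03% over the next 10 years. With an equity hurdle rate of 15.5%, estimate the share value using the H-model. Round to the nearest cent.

H-model: P₀ = D₀[(1+g_L) + H(g_S−g_L)]/(r−g_L), with H = 10/2 = 5.
P₀ = 5.04 × [(1+0.0503) + 5×(0.1918−0.0503)] / (0.155−0.0503)
   = 5.04 × 1.7578 / 0.1047 = 84.6162

C$84.62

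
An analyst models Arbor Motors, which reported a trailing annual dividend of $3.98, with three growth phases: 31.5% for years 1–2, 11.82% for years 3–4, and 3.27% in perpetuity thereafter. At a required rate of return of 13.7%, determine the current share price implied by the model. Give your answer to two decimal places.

Three-stage DDM. Project D₁…D_4; terminal Gordon value at t=4 with g = 0.0327; discount at r = 0.137.
D_1 = 5.2337
D_2 = 6.8823
D_3 = 7.6958
D_4 = 8.6054
TV_4 = 8.8868/(0.137−0.0327) = 85.2047
P₀ = Σ Dₜ/(1+r)ᵗ + TV_4/(1+r)^4 = 71.2941

$71.29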